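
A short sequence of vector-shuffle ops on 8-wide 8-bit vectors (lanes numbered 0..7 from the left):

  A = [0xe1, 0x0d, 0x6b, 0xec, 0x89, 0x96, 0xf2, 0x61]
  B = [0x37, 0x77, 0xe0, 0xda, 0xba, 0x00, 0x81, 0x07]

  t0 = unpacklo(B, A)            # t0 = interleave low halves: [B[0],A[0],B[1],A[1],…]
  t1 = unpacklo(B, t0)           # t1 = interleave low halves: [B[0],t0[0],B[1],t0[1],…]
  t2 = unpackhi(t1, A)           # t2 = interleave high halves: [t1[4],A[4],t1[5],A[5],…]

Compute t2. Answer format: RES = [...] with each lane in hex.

RES = [ 0xe0  0x89  0x77  0x96  0xda  0xf2  0x0d  0x61 ]

t0 = [0x37, 0xe1, 0x77, 0x0d, 0xe0, 0x6b, 0xda, 0xec]
t1 = [0x37, 0x37, 0x77, 0xe1, 0xe0, 0x77, 0xda, 0x0d]
t2 = [0xe0, 0x89, 0x77, 0x96, 0xda, 0xf2, 0x0d, 0x61]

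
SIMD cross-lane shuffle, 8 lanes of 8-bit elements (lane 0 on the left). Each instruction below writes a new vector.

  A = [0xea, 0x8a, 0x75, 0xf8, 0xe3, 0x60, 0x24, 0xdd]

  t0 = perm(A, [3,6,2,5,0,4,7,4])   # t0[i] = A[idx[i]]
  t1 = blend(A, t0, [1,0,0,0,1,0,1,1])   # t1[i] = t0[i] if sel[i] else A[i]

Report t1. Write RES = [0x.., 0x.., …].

RES = [0xf8, 0x8a, 0x75, 0xf8, 0xea, 0x60, 0xdd, 0xe3]

  t0: f8 24 75 60 ea e3 dd e3
  t1: f8 8a 75 f8 ea 60 dd e3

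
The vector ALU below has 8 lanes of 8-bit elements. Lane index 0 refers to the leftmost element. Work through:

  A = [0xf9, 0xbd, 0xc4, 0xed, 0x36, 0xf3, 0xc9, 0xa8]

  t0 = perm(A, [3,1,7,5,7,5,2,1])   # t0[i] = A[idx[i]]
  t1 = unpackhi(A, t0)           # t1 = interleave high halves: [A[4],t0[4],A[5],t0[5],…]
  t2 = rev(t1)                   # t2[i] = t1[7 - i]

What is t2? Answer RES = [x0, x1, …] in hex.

RES = [0xbd, 0xa8, 0xc4, 0xc9, 0xf3, 0xf3, 0xa8, 0x36]

t0 = [0xed, 0xbd, 0xa8, 0xf3, 0xa8, 0xf3, 0xc4, 0xbd]
t1 = [0x36, 0xa8, 0xf3, 0xf3, 0xc9, 0xc4, 0xa8, 0xbd]
t2 = [0xbd, 0xa8, 0xc4, 0xc9, 0xf3, 0xf3, 0xa8, 0x36]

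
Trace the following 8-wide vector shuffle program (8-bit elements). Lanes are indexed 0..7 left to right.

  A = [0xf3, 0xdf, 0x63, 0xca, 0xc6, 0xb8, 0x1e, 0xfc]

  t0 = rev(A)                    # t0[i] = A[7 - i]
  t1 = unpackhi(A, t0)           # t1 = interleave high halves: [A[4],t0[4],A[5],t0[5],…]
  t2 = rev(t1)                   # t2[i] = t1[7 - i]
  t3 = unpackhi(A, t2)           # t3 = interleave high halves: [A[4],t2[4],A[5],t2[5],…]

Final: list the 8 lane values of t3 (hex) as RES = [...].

  t0: fc 1e b8 c6 ca 63 df f3
  t1: c6 ca b8 63 1e df fc f3
  t2: f3 fc df 1e 63 b8 ca c6
  t3: c6 63 b8 b8 1e ca fc c6

RES = [0xc6, 0x63, 0xb8, 0xb8, 0x1e, 0xca, 0xfc, 0xc6]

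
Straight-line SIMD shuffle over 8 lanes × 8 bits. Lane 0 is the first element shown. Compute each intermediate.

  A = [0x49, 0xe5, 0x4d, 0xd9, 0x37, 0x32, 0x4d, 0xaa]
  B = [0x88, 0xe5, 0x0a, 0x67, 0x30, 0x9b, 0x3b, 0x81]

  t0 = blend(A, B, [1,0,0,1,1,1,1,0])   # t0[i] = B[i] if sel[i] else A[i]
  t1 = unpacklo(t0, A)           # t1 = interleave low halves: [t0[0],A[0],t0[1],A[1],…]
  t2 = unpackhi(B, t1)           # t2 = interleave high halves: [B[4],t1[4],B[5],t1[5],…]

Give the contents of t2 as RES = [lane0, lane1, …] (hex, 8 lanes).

RES = [ 0x30  0x4d  0x9b  0x4d  0x3b  0x67  0x81  0xd9 ]

  t0: 88 e5 4d 67 30 9b 3b aa
  t1: 88 49 e5 e5 4d 4d 67 d9
  t2: 30 4d 9b 4d 3b 67 81 d9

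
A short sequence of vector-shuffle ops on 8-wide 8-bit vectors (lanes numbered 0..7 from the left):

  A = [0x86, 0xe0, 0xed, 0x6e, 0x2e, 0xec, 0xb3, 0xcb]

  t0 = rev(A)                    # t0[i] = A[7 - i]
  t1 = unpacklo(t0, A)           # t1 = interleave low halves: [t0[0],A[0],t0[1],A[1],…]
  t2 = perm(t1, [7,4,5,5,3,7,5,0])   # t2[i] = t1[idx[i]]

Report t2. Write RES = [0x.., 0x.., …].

RES = [0x6e, 0xec, 0xed, 0xed, 0xe0, 0x6e, 0xed, 0xcb]

t0 = [0xcb, 0xb3, 0xec, 0x2e, 0x6e, 0xed, 0xe0, 0x86]
t1 = [0xcb, 0x86, 0xb3, 0xe0, 0xec, 0xed, 0x2e, 0x6e]
t2 = [0x6e, 0xec, 0xed, 0xed, 0xe0, 0x6e, 0xed, 0xcb]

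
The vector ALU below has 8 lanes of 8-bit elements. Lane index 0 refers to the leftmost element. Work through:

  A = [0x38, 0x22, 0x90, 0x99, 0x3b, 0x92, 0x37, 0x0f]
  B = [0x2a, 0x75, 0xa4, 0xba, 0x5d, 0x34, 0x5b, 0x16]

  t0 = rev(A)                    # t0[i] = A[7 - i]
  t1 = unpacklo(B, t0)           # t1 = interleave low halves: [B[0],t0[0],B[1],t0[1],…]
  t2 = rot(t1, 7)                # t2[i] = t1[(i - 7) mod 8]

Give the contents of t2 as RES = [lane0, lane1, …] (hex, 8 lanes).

RES = [0x0f, 0x75, 0x37, 0xa4, 0x92, 0xba, 0x3b, 0x2a]

→ t0 |0f|37|92|3b|99|90|22|38|
→ t1 |2a|0f|75|37|a4|92|ba|3b|
→ t2 |0f|75|37|a4|92|ba|3b|2a|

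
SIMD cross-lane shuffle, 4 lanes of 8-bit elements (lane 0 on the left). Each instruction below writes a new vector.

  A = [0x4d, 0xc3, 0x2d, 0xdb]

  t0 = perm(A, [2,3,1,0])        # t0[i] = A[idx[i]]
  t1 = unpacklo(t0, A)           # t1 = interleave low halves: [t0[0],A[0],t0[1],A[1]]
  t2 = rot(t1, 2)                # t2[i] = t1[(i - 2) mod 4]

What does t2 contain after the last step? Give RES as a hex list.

t0 = [0x2d, 0xdb, 0xc3, 0x4d]
t1 = [0x2d, 0x4d, 0xdb, 0xc3]
t2 = [0xdb, 0xc3, 0x2d, 0x4d]

RES = [0xdb, 0xc3, 0x2d, 0x4d]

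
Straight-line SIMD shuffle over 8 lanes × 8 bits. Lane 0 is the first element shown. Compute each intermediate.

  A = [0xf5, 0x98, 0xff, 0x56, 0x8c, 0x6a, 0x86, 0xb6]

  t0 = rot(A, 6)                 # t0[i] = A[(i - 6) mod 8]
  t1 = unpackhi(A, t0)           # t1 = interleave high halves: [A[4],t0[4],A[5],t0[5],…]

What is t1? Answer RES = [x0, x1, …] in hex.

RES = [0x8c, 0x86, 0x6a, 0xb6, 0x86, 0xf5, 0xb6, 0x98]

t0 = [0xff, 0x56, 0x8c, 0x6a, 0x86, 0xb6, 0xf5, 0x98]
t1 = [0x8c, 0x86, 0x6a, 0xb6, 0x86, 0xf5, 0xb6, 0x98]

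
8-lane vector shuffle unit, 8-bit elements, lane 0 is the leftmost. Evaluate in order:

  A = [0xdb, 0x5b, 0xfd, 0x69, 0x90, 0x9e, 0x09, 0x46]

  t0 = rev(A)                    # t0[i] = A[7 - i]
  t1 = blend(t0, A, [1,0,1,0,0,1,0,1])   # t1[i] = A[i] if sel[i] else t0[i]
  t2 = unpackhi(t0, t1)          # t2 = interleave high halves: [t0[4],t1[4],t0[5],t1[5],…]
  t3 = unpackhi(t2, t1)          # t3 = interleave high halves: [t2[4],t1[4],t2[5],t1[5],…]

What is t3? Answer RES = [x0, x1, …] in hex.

→ t0 |46|09|9e|90|69|fd|5b|db|
→ t1 |db|09|fd|90|69|9e|5b|46|
→ t2 |69|69|fd|9e|5b|5b|db|46|
→ t3 |5b|69|5b|9e|db|5b|46|46|

RES = [0x5b, 0x69, 0x5b, 0x9e, 0xdb, 0x5b, 0x46, 0x46]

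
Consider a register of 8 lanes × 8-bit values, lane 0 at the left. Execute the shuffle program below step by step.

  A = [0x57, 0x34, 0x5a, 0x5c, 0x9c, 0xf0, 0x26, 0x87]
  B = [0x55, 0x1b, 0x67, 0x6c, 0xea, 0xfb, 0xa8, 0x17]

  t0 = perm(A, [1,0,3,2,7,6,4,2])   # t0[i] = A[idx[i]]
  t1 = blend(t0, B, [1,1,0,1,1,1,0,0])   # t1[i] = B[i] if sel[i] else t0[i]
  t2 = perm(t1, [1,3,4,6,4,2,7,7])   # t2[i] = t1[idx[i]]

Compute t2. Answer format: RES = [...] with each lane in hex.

RES = [ 0x1b  0x6c  0xea  0x9c  0xea  0x5c  0x5a  0x5a ]

t0 = [0x34, 0x57, 0x5c, 0x5a, 0x87, 0x26, 0x9c, 0x5a]
t1 = [0x55, 0x1b, 0x5c, 0x6c, 0xea, 0xfb, 0x9c, 0x5a]
t2 = [0x1b, 0x6c, 0xea, 0x9c, 0xea, 0x5c, 0x5a, 0x5a]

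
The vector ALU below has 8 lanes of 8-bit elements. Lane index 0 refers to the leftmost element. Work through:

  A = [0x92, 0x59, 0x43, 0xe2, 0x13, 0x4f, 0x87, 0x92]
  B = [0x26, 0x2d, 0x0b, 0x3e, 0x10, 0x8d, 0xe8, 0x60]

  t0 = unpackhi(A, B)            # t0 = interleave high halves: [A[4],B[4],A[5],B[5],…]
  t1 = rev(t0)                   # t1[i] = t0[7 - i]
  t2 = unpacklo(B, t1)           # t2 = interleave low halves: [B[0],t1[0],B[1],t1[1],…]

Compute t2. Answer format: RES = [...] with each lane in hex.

t0 = [0x13, 0x10, 0x4f, 0x8d, 0x87, 0xe8, 0x92, 0x60]
t1 = [0x60, 0x92, 0xe8, 0x87, 0x8d, 0x4f, 0x10, 0x13]
t2 = [0x26, 0x60, 0x2d, 0x92, 0x0b, 0xe8, 0x3e, 0x87]

RES = [ 0x26  0x60  0x2d  0x92  0x0b  0xe8  0x3e  0x87 ]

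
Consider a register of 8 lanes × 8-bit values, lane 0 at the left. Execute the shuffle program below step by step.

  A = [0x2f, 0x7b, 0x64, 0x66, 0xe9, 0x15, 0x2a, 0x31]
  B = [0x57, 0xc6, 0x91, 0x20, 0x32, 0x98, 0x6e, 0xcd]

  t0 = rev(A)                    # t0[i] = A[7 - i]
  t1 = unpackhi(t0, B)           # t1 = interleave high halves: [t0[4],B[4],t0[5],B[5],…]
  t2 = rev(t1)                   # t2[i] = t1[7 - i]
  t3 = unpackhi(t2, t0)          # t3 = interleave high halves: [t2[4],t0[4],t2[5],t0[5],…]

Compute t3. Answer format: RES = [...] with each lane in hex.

RES = [0x98, 0x66, 0x64, 0x64, 0x32, 0x7b, 0x66, 0x2f]

→ t0 |31|2a|15|e9|66|64|7b|2f|
→ t1 |66|32|64|98|7b|6e|2f|cd|
→ t2 |cd|2f|6e|7b|98|64|32|66|
→ t3 |98|66|64|64|32|7b|66|2f|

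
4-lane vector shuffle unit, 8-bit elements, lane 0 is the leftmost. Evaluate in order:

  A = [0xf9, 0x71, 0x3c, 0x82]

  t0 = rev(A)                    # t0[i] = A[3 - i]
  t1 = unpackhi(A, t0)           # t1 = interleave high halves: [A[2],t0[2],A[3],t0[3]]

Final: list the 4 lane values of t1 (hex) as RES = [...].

t0 = [0x82, 0x3c, 0x71, 0xf9]
t1 = [0x3c, 0x71, 0x82, 0xf9]

RES = [ 0x3c  0x71  0x82  0xf9 ]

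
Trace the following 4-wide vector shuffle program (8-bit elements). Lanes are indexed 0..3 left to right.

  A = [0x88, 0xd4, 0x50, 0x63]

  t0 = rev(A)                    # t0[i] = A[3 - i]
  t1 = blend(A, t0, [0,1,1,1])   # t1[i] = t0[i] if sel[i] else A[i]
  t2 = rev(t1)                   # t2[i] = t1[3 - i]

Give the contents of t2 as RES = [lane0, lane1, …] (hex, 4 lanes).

RES = [ 0x88  0xd4  0x50  0x88 ]

t0 = [0x63, 0x50, 0xd4, 0x88]
t1 = [0x88, 0x50, 0xd4, 0x88]
t2 = [0x88, 0xd4, 0x50, 0x88]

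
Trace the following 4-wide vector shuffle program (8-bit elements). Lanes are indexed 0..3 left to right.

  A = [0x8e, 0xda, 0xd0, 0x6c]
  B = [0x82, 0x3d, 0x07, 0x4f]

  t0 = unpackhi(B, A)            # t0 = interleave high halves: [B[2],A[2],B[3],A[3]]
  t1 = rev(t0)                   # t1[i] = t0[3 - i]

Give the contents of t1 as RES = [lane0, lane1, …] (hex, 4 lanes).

  t0: 07 d0 4f 6c
  t1: 6c 4f d0 07

RES = [ 0x6c  0x4f  0xd0  0x07 ]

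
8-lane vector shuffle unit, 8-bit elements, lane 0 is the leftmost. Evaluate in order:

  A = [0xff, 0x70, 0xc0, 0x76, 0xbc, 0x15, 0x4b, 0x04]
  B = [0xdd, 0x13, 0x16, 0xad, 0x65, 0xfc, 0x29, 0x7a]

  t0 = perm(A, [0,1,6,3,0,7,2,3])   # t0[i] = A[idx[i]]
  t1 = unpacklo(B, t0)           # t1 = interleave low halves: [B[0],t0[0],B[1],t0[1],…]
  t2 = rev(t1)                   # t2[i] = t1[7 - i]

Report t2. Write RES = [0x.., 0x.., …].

→ t0 |ff|70|4b|76|ff|04|c0|76|
→ t1 |dd|ff|13|70|16|4b|ad|76|
→ t2 |76|ad|4b|16|70|13|ff|dd|

RES = [ 0x76  0xad  0x4b  0x16  0x70  0x13  0xff  0xdd ]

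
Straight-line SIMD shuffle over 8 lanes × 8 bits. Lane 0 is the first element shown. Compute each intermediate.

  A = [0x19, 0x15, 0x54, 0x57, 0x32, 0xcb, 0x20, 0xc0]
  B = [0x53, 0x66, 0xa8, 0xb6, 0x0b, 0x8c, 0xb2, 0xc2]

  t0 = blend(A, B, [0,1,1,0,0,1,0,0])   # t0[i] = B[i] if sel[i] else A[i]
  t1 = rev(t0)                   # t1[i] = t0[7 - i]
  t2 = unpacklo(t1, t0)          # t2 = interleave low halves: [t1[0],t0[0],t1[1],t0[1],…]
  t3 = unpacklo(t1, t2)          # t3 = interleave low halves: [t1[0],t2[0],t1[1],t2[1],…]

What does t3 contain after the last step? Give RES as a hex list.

t0 = [0x19, 0x66, 0xa8, 0x57, 0x32, 0x8c, 0x20, 0xc0]
t1 = [0xc0, 0x20, 0x8c, 0x32, 0x57, 0xa8, 0x66, 0x19]
t2 = [0xc0, 0x19, 0x20, 0x66, 0x8c, 0xa8, 0x32, 0x57]
t3 = [0xc0, 0xc0, 0x20, 0x19, 0x8c, 0x20, 0x32, 0x66]

RES = [0xc0, 0xc0, 0x20, 0x19, 0x8c, 0x20, 0x32, 0x66]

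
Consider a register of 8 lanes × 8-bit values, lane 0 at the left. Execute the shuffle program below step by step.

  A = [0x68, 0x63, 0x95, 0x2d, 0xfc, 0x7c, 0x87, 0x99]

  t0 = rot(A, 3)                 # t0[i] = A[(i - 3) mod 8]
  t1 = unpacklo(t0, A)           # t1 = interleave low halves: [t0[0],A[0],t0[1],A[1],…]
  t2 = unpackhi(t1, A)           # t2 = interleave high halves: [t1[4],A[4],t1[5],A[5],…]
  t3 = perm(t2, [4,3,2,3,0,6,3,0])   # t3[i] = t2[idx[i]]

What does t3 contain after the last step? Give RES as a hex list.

→ t0 |7c|87|99|68|63|95|2d|fc|
→ t1 |7c|68|87|63|99|95|68|2d|
→ t2 |99|fc|95|7c|68|87|2d|99|
→ t3 |68|7c|95|7c|99|2d|7c|99|

RES = [ 0x68  0x7c  0x95  0x7c  0x99  0x2d  0x7c  0x99 ]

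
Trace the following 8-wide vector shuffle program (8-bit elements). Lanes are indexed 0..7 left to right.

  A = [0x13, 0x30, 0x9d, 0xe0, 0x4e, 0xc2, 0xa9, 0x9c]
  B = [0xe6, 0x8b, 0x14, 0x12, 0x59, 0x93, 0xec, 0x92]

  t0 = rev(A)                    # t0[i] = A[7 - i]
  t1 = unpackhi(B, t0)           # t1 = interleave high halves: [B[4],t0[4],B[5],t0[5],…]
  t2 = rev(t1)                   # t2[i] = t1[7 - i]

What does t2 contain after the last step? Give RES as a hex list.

RES = [ 0x13  0x92  0x30  0xec  0x9d  0x93  0xe0  0x59 ]

t0 = [0x9c, 0xa9, 0xc2, 0x4e, 0xe0, 0x9d, 0x30, 0x13]
t1 = [0x59, 0xe0, 0x93, 0x9d, 0xec, 0x30, 0x92, 0x13]
t2 = [0x13, 0x92, 0x30, 0xec, 0x9d, 0x93, 0xe0, 0x59]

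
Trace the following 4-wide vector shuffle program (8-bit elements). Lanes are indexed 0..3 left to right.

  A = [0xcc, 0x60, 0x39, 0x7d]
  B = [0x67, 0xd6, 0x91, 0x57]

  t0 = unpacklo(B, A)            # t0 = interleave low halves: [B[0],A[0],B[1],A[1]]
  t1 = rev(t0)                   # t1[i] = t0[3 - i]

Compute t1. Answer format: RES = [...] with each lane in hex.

→ t0 |67|cc|d6|60|
→ t1 |60|d6|cc|67|

RES = [0x60, 0xd6, 0xcc, 0x67]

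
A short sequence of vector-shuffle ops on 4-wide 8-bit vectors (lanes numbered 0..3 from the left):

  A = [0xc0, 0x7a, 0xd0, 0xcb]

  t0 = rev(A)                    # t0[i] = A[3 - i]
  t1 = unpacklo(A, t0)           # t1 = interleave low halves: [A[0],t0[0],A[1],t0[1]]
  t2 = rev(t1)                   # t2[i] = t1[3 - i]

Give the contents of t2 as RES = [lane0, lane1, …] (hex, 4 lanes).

RES = [ 0xd0  0x7a  0xcb  0xc0 ]

  t0: cb d0 7a c0
  t1: c0 cb 7a d0
  t2: d0 7a cb c0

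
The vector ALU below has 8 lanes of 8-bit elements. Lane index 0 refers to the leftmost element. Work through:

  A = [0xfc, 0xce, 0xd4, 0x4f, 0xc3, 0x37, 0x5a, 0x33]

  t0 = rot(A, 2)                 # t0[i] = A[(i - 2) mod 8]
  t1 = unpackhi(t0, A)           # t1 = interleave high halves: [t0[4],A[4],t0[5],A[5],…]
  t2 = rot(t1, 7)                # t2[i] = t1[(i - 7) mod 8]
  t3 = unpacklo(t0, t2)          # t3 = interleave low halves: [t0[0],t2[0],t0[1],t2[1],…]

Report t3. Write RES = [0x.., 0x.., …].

→ t0 |5a|33|fc|ce|d4|4f|c3|37|
→ t1 |d4|c3|4f|37|c3|5a|37|33|
→ t2 |c3|4f|37|c3|5a|37|33|d4|
→ t3 |5a|c3|33|4f|fc|37|ce|c3|

RES = [0x5a, 0xc3, 0x33, 0x4f, 0xfc, 0x37, 0xce, 0xc3]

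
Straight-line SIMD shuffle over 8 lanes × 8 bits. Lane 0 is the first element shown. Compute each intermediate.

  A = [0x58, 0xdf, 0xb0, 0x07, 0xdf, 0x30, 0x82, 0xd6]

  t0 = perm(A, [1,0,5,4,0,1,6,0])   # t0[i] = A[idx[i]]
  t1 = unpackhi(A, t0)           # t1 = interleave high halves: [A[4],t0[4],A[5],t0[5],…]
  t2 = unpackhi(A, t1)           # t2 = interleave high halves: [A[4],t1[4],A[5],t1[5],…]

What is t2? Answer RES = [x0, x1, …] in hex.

→ t0 |df|58|30|df|58|df|82|58|
→ t1 |df|58|30|df|82|82|d6|58|
→ t2 |df|82|30|82|82|d6|d6|58|

RES = [0xdf, 0x82, 0x30, 0x82, 0x82, 0xd6, 0xd6, 0x58]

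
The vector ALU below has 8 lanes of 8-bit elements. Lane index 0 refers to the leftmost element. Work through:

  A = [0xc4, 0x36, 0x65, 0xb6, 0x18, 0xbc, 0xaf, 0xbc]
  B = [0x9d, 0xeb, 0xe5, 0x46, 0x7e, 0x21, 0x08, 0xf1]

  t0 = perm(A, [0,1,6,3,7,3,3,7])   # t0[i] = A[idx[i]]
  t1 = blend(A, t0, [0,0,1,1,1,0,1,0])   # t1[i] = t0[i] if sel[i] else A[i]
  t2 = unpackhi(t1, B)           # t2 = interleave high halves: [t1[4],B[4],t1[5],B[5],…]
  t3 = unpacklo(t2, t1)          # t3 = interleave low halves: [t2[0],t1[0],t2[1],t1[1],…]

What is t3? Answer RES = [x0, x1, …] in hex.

RES = [ 0xbc  0xc4  0x7e  0x36  0xbc  0xaf  0x21  0xb6 ]

→ t0 |c4|36|af|b6|bc|b6|b6|bc|
→ t1 |c4|36|af|b6|bc|bc|b6|bc|
→ t2 |bc|7e|bc|21|b6|08|bc|f1|
→ t3 |bc|c4|7e|36|bc|af|21|b6|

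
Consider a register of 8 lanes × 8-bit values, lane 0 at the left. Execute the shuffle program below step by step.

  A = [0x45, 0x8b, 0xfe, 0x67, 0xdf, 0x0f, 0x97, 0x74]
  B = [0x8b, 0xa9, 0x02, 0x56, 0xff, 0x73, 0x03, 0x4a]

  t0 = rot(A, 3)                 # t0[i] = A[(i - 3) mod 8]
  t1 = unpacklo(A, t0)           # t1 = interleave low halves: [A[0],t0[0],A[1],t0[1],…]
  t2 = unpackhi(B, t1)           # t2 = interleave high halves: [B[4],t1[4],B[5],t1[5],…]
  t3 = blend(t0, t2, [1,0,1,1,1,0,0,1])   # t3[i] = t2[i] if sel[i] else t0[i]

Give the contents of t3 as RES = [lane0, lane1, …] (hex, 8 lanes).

t0 = [0x0f, 0x97, 0x74, 0x45, 0x8b, 0xfe, 0x67, 0xdf]
t1 = [0x45, 0x0f, 0x8b, 0x97, 0xfe, 0x74, 0x67, 0x45]
t2 = [0xff, 0xfe, 0x73, 0x74, 0x03, 0x67, 0x4a, 0x45]
t3 = [0xff, 0x97, 0x73, 0x74, 0x03, 0xfe, 0x67, 0x45]

RES = [ 0xff  0x97  0x73  0x74  0x03  0xfe  0x67  0x45 ]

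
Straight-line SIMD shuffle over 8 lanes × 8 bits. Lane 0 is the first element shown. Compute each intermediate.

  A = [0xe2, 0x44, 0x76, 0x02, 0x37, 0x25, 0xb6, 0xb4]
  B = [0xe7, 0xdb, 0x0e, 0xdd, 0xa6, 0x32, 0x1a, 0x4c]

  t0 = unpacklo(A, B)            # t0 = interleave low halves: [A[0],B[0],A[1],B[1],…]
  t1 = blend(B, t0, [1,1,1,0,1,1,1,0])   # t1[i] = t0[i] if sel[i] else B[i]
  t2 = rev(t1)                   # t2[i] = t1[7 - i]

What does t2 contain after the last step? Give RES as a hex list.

  t0: e2 e7 44 db 76 0e 02 dd
  t1: e2 e7 44 dd 76 0e 02 4c
  t2: 4c 02 0e 76 dd 44 e7 e2

RES = [0x4c, 0x02, 0x0e, 0x76, 0xdd, 0x44, 0xe7, 0xe2]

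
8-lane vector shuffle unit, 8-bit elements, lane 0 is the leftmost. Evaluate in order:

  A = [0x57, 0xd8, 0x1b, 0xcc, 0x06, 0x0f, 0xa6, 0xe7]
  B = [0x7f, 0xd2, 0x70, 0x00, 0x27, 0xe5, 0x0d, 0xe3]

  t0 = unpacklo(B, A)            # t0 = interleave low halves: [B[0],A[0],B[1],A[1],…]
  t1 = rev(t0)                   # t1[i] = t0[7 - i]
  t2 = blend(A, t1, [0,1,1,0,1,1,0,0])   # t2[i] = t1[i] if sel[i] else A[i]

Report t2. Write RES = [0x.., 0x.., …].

RES = [ 0x57  0x00  0x1b  0xcc  0xd8  0xd2  0xa6  0xe7 ]

t0 = [0x7f, 0x57, 0xd2, 0xd8, 0x70, 0x1b, 0x00, 0xcc]
t1 = [0xcc, 0x00, 0x1b, 0x70, 0xd8, 0xd2, 0x57, 0x7f]
t2 = [0x57, 0x00, 0x1b, 0xcc, 0xd8, 0xd2, 0xa6, 0xe7]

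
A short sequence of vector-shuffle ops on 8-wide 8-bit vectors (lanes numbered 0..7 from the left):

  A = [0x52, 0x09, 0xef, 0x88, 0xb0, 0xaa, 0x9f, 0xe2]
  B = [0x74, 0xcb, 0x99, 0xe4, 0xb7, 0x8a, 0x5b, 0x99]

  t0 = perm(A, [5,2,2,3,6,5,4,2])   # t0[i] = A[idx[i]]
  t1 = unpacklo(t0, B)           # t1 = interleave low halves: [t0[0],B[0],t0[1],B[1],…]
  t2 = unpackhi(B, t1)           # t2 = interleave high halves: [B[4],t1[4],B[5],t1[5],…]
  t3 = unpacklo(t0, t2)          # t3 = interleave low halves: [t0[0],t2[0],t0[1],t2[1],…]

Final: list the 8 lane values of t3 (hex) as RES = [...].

RES = [0xaa, 0xb7, 0xef, 0xef, 0xef, 0x8a, 0x88, 0x99]

  t0: aa ef ef 88 9f aa b0 ef
  t1: aa 74 ef cb ef 99 88 e4
  t2: b7 ef 8a 99 5b 88 99 e4
  t3: aa b7 ef ef ef 8a 88 99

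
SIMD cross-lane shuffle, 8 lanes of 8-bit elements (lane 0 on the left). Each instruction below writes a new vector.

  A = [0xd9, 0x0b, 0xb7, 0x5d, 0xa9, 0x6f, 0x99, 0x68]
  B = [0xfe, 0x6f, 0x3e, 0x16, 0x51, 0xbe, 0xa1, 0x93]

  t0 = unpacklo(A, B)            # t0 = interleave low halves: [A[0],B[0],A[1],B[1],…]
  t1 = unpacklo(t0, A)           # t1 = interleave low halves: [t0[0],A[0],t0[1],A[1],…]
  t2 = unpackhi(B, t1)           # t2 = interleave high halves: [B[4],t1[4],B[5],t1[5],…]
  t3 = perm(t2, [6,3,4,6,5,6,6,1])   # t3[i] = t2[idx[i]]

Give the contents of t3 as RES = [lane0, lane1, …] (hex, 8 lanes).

  t0: d9 fe 0b 6f b7 3e 5d 16
  t1: d9 d9 fe 0b 0b b7 6f 5d
  t2: 51 0b be b7 a1 6f 93 5d
  t3: 93 b7 a1 93 6f 93 93 0b

RES = [ 0x93  0xb7  0xa1  0x93  0x6f  0x93  0x93  0x0b ]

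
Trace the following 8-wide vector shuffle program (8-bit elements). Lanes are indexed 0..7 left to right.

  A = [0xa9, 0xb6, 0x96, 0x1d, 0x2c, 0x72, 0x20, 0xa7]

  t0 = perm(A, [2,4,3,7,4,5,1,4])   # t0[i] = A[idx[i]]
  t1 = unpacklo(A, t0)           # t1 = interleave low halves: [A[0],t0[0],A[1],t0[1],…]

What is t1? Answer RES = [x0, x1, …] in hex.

→ t0 |96|2c|1d|a7|2c|72|b6|2c|
→ t1 |a9|96|b6|2c|96|1d|1d|a7|

RES = [ 0xa9  0x96  0xb6  0x2c  0x96  0x1d  0x1d  0xa7 ]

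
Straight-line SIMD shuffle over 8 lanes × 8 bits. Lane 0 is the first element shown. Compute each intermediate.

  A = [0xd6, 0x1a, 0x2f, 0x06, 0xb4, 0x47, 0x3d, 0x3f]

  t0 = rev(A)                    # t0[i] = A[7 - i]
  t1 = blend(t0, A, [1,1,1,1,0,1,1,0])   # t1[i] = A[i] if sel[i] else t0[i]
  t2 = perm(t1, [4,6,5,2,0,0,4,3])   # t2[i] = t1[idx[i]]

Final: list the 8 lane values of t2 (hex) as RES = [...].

  t0: 3f 3d 47 b4 06 2f 1a d6
  t1: d6 1a 2f 06 06 47 3d d6
  t2: 06 3d 47 2f d6 d6 06 06

RES = [0x06, 0x3d, 0x47, 0x2f, 0xd6, 0xd6, 0x06, 0x06]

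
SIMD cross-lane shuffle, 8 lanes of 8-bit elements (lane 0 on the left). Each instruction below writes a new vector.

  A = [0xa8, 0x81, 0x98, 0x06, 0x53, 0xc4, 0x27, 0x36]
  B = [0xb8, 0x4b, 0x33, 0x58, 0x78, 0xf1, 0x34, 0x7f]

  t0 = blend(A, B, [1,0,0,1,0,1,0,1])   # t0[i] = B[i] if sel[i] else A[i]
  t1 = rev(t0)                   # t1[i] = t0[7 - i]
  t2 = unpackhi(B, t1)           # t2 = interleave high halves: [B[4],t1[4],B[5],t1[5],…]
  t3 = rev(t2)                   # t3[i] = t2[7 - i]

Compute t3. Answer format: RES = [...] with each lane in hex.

  t0: b8 81 98 58 53 f1 27 7f
  t1: 7f 27 f1 53 58 98 81 b8
  t2: 78 58 f1 98 34 81 7f b8
  t3: b8 7f 81 34 98 f1 58 78

RES = [ 0xb8  0x7f  0x81  0x34  0x98  0xf1  0x58  0x78 ]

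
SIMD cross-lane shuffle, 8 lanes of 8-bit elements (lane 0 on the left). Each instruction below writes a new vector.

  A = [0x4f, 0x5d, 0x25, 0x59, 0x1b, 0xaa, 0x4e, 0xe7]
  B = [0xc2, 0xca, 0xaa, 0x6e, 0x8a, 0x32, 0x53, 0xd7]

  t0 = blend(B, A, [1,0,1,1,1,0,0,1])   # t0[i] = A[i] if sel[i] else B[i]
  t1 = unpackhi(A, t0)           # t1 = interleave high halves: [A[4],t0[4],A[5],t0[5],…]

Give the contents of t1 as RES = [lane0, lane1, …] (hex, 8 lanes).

  t0: 4f ca 25 59 1b 32 53 e7
  t1: 1b 1b aa 32 4e 53 e7 e7

RES = [0x1b, 0x1b, 0xaa, 0x32, 0x4e, 0x53, 0xe7, 0xe7]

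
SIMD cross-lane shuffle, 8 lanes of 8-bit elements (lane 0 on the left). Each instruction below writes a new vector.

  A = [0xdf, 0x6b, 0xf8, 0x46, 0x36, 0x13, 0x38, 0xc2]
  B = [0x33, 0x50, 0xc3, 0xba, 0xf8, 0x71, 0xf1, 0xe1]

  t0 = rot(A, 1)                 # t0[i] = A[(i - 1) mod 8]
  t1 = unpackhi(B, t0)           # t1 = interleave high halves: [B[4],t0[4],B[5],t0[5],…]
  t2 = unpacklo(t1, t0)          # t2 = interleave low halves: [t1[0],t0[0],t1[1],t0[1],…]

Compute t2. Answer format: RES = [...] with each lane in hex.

t0 = [0xc2, 0xdf, 0x6b, 0xf8, 0x46, 0x36, 0x13, 0x38]
t1 = [0xf8, 0x46, 0x71, 0x36, 0xf1, 0x13, 0xe1, 0x38]
t2 = [0xf8, 0xc2, 0x46, 0xdf, 0x71, 0x6b, 0x36, 0xf8]

RES = [ 0xf8  0xc2  0x46  0xdf  0x71  0x6b  0x36  0xf8 ]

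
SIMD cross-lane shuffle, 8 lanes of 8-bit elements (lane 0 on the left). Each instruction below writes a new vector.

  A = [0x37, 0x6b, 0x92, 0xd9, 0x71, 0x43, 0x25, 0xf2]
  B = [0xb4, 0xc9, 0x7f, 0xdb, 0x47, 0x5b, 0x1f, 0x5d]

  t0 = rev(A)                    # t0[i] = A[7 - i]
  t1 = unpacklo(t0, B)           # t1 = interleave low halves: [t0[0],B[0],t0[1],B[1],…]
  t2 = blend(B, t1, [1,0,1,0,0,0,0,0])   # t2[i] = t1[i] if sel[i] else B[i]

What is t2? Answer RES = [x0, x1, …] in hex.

RES = [0xf2, 0xc9, 0x25, 0xdb, 0x47, 0x5b, 0x1f, 0x5d]

  t0: f2 25 43 71 d9 92 6b 37
  t1: f2 b4 25 c9 43 7f 71 db
  t2: f2 c9 25 db 47 5b 1f 5d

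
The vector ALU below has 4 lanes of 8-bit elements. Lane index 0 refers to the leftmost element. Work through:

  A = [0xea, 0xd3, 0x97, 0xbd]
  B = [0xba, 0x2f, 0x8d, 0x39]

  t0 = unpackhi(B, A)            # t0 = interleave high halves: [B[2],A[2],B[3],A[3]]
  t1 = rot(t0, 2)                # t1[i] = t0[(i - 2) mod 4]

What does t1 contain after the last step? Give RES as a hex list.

→ t0 |8d|97|39|bd|
→ t1 |39|bd|8d|97|

RES = [0x39, 0xbd, 0x8d, 0x97]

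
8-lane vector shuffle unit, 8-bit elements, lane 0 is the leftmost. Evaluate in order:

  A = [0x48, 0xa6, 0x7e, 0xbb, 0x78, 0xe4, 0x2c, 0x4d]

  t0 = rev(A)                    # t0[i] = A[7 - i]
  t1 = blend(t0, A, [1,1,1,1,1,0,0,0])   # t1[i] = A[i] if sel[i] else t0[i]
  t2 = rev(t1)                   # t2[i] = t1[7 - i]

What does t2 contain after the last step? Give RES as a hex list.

RES = [ 0x48  0xa6  0x7e  0x78  0xbb  0x7e  0xa6  0x48 ]

  t0: 4d 2c e4 78 bb 7e a6 48
  t1: 48 a6 7e bb 78 7e a6 48
  t2: 48 a6 7e 78 bb 7e a6 48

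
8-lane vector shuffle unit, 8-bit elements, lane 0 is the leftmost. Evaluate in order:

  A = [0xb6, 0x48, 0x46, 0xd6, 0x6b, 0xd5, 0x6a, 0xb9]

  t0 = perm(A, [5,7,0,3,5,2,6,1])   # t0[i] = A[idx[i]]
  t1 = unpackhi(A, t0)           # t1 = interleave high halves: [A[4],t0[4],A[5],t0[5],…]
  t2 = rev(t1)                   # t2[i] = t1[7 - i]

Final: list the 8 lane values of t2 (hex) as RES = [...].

  t0: d5 b9 b6 d6 d5 46 6a 48
  t1: 6b d5 d5 46 6a 6a b9 48
  t2: 48 b9 6a 6a 46 d5 d5 6b

RES = [ 0x48  0xb9  0x6a  0x6a  0x46  0xd5  0xd5  0x6b ]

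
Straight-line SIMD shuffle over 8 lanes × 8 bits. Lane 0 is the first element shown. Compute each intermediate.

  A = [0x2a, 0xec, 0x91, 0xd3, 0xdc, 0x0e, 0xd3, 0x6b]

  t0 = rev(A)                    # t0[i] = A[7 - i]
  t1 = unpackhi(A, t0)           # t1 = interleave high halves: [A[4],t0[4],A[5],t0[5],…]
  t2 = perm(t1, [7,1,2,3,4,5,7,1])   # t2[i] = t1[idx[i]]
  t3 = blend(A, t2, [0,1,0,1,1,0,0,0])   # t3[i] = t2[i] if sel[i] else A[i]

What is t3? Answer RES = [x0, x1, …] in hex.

→ t0 |6b|d3|0e|dc|d3|91|ec|2a|
→ t1 |dc|d3|0e|91|d3|ec|6b|2a|
→ t2 |2a|d3|0e|91|d3|ec|2a|d3|
→ t3 |2a|d3|91|91|d3|0e|d3|6b|

RES = [0x2a, 0xd3, 0x91, 0x91, 0xd3, 0x0e, 0xd3, 0x6b]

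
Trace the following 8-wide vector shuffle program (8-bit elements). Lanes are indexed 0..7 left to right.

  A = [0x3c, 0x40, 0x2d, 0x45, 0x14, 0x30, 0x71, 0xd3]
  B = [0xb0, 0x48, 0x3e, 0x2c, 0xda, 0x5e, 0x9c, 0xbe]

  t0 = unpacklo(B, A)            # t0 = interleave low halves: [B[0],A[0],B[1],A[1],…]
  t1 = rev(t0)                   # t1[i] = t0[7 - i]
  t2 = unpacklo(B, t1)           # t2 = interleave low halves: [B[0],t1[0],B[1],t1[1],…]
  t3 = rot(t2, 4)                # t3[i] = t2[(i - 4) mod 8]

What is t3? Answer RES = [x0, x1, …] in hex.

RES = [ 0x3e  0x2d  0x2c  0x3e  0xb0  0x45  0x48  0x2c ]

  t0: b0 3c 48 40 3e 2d 2c 45
  t1: 45 2c 2d 3e 40 48 3c b0
  t2: b0 45 48 2c 3e 2d 2c 3e
  t3: 3e 2d 2c 3e b0 45 48 2c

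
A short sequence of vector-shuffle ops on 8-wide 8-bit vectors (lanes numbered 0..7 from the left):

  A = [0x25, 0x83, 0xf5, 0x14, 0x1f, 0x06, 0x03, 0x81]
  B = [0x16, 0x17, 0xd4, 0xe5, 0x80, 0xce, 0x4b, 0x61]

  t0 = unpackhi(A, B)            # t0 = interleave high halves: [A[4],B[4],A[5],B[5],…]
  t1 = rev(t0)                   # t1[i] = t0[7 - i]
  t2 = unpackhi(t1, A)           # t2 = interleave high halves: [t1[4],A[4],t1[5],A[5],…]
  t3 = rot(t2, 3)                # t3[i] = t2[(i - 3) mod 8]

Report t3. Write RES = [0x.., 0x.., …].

RES = [0x03, 0x1f, 0x81, 0xce, 0x1f, 0x06, 0x06, 0x80]

t0 = [0x1f, 0x80, 0x06, 0xce, 0x03, 0x4b, 0x81, 0x61]
t1 = [0x61, 0x81, 0x4b, 0x03, 0xce, 0x06, 0x80, 0x1f]
t2 = [0xce, 0x1f, 0x06, 0x06, 0x80, 0x03, 0x1f, 0x81]
t3 = [0x03, 0x1f, 0x81, 0xce, 0x1f, 0x06, 0x06, 0x80]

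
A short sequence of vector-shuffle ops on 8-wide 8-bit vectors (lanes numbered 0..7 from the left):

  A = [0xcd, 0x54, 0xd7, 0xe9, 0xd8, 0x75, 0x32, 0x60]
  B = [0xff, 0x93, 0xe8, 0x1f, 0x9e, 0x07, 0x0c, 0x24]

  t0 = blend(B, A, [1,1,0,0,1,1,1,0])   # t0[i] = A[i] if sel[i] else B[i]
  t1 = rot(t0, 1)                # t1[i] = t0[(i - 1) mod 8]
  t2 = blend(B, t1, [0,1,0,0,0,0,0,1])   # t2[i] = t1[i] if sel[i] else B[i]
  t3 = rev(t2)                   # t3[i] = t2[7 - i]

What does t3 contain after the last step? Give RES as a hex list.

RES = [0x32, 0x0c, 0x07, 0x9e, 0x1f, 0xe8, 0xcd, 0xff]

t0 = [0xcd, 0x54, 0xe8, 0x1f, 0xd8, 0x75, 0x32, 0x24]
t1 = [0x24, 0xcd, 0x54, 0xe8, 0x1f, 0xd8, 0x75, 0x32]
t2 = [0xff, 0xcd, 0xe8, 0x1f, 0x9e, 0x07, 0x0c, 0x32]
t3 = [0x32, 0x0c, 0x07, 0x9e, 0x1f, 0xe8, 0xcd, 0xff]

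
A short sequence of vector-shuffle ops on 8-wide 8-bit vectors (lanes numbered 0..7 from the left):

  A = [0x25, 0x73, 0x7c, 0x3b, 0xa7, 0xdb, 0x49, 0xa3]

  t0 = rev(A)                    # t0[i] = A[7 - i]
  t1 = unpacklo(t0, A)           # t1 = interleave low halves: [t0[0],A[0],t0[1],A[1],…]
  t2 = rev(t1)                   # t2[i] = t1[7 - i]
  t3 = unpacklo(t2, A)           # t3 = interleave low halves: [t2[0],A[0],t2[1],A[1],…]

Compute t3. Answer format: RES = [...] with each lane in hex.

→ t0 |a3|49|db|a7|3b|7c|73|25|
→ t1 |a3|25|49|73|db|7c|a7|3b|
→ t2 |3b|a7|7c|db|73|49|25|a3|
→ t3 |3b|25|a7|73|7c|7c|db|3b|

RES = [0x3b, 0x25, 0xa7, 0x73, 0x7c, 0x7c, 0xdb, 0x3b]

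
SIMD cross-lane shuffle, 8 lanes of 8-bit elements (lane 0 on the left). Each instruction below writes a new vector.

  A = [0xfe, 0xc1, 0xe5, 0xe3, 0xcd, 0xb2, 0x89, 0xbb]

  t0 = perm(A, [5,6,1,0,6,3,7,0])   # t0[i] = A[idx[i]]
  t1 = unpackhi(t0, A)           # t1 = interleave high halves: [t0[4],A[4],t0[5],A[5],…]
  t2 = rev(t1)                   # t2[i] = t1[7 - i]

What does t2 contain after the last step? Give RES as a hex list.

  t0: b2 89 c1 fe 89 e3 bb fe
  t1: 89 cd e3 b2 bb 89 fe bb
  t2: bb fe 89 bb b2 e3 cd 89

RES = [0xbb, 0xfe, 0x89, 0xbb, 0xb2, 0xe3, 0xcd, 0x89]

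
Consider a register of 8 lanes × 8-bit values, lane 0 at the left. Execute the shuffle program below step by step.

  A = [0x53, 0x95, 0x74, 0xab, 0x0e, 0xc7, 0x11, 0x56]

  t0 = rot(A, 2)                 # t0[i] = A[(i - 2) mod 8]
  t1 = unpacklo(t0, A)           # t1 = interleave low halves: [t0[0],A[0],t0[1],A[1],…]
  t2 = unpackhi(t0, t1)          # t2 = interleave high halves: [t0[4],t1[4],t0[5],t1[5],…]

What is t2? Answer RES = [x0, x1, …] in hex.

RES = [0x74, 0x53, 0xab, 0x74, 0x0e, 0x95, 0xc7, 0xab]

t0 = [0x11, 0x56, 0x53, 0x95, 0x74, 0xab, 0x0e, 0xc7]
t1 = [0x11, 0x53, 0x56, 0x95, 0x53, 0x74, 0x95, 0xab]
t2 = [0x74, 0x53, 0xab, 0x74, 0x0e, 0x95, 0xc7, 0xab]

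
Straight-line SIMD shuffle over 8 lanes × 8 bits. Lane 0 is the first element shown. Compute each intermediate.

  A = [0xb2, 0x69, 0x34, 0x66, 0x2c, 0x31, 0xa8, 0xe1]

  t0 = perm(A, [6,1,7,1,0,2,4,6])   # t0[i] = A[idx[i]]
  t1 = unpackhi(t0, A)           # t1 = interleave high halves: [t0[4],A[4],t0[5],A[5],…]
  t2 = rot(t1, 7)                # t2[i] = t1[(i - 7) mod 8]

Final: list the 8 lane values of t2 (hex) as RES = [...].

t0 = [0xa8, 0x69, 0xe1, 0x69, 0xb2, 0x34, 0x2c, 0xa8]
t1 = [0xb2, 0x2c, 0x34, 0x31, 0x2c, 0xa8, 0xa8, 0xe1]
t2 = [0x2c, 0x34, 0x31, 0x2c, 0xa8, 0xa8, 0xe1, 0xb2]

RES = [ 0x2c  0x34  0x31  0x2c  0xa8  0xa8  0xe1  0xb2 ]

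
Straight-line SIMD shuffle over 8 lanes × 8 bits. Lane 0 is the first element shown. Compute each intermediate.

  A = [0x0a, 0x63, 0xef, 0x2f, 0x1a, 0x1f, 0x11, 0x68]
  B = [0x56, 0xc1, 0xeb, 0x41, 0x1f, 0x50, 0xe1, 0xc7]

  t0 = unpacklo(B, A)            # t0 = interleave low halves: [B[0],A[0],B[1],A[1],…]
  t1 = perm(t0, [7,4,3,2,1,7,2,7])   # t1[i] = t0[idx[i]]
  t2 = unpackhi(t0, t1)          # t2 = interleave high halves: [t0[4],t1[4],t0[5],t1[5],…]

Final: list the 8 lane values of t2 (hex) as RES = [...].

  t0: 56 0a c1 63 eb ef 41 2f
  t1: 2f eb 63 c1 0a 2f c1 2f
  t2: eb 0a ef 2f 41 c1 2f 2f

RES = [0xeb, 0x0a, 0xef, 0x2f, 0x41, 0xc1, 0x2f, 0x2f]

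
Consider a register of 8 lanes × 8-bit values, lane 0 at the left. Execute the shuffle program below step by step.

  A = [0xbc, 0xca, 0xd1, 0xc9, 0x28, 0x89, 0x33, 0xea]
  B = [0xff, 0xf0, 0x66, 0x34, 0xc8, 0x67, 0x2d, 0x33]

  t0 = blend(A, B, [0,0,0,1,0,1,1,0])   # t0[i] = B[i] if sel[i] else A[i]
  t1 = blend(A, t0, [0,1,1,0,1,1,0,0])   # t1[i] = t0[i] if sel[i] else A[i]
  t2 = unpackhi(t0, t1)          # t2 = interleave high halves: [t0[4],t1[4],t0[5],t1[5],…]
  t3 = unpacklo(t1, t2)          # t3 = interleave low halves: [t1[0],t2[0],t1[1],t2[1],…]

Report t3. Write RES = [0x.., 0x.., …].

t0 = [0xbc, 0xca, 0xd1, 0x34, 0x28, 0x67, 0x2d, 0xea]
t1 = [0xbc, 0xca, 0xd1, 0xc9, 0x28, 0x67, 0x33, 0xea]
t2 = [0x28, 0x28, 0x67, 0x67, 0x2d, 0x33, 0xea, 0xea]
t3 = [0xbc, 0x28, 0xca, 0x28, 0xd1, 0x67, 0xc9, 0x67]

RES = [0xbc, 0x28, 0xca, 0x28, 0xd1, 0x67, 0xc9, 0x67]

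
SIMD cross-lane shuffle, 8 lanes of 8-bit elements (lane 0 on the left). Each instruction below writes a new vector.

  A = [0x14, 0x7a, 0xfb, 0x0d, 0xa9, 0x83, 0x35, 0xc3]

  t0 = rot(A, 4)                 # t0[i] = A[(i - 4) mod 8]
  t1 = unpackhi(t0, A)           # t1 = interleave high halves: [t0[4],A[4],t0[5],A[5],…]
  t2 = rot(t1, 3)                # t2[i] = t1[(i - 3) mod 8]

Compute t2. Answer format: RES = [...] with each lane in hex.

→ t0 |a9|83|35|c3|14|7a|fb|0d|
→ t1 |14|a9|7a|83|fb|35|0d|c3|
→ t2 |35|0d|c3|14|a9|7a|83|fb|

RES = [0x35, 0x0d, 0xc3, 0x14, 0xa9, 0x7a, 0x83, 0xfb]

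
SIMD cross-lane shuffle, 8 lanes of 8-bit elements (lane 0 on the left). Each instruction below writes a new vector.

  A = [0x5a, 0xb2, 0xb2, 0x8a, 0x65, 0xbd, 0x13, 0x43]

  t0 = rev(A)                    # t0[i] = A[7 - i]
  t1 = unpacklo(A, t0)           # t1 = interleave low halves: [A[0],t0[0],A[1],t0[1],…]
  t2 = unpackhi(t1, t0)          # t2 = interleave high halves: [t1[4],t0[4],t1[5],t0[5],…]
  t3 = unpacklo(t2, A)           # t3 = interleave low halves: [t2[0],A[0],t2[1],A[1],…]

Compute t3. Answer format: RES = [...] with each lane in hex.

RES = [0xb2, 0x5a, 0x8a, 0xb2, 0xbd, 0xb2, 0xb2, 0x8a]

t0 = [0x43, 0x13, 0xbd, 0x65, 0x8a, 0xb2, 0xb2, 0x5a]
t1 = [0x5a, 0x43, 0xb2, 0x13, 0xb2, 0xbd, 0x8a, 0x65]
t2 = [0xb2, 0x8a, 0xbd, 0xb2, 0x8a, 0xb2, 0x65, 0x5a]
t3 = [0xb2, 0x5a, 0x8a, 0xb2, 0xbd, 0xb2, 0xb2, 0x8a]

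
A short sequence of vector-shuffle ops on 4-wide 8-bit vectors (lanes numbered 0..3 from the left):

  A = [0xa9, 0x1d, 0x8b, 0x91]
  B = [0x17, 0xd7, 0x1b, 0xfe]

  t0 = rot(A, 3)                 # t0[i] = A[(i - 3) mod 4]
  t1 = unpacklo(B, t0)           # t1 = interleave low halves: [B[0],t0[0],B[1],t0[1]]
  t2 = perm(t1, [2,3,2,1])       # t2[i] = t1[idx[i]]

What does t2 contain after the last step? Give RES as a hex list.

t0 = [0x1d, 0x8b, 0x91, 0xa9]
t1 = [0x17, 0x1d, 0xd7, 0x8b]
t2 = [0xd7, 0x8b, 0xd7, 0x1d]

RES = [ 0xd7  0x8b  0xd7  0x1d ]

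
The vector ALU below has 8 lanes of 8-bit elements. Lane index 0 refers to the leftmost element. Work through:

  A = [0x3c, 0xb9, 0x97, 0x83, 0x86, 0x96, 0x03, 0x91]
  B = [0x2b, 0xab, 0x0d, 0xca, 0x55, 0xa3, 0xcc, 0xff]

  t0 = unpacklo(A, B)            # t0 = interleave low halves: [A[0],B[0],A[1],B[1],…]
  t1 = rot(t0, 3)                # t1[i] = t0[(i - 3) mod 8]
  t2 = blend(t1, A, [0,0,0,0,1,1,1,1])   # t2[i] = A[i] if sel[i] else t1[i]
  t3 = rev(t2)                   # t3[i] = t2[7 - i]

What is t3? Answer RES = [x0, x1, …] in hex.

t0 = [0x3c, 0x2b, 0xb9, 0xab, 0x97, 0x0d, 0x83, 0xca]
t1 = [0x0d, 0x83, 0xca, 0x3c, 0x2b, 0xb9, 0xab, 0x97]
t2 = [0x0d, 0x83, 0xca, 0x3c, 0x86, 0x96, 0x03, 0x91]
t3 = [0x91, 0x03, 0x96, 0x86, 0x3c, 0xca, 0x83, 0x0d]

RES = [ 0x91  0x03  0x96  0x86  0x3c  0xca  0x83  0x0d ]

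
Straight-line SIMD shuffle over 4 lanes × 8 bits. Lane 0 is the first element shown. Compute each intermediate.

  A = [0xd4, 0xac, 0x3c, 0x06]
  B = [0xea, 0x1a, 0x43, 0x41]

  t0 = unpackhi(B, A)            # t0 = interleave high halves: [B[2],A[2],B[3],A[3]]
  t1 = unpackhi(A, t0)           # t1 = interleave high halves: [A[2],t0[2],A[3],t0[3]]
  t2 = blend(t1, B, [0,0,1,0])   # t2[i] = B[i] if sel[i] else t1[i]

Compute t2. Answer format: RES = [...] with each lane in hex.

RES = [0x3c, 0x41, 0x43, 0x06]

→ t0 |43|3c|41|06|
→ t1 |3c|41|06|06|
→ t2 |3c|41|43|06|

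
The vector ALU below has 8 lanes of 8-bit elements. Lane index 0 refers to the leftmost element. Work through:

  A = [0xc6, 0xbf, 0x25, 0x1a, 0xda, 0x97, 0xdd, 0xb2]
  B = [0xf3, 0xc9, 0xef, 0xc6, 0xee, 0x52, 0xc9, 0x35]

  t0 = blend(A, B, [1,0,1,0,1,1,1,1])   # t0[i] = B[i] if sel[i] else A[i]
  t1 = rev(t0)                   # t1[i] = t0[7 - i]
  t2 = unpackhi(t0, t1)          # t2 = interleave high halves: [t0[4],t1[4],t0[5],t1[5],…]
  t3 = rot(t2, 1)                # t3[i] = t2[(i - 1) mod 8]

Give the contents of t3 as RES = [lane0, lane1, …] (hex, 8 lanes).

RES = [0xf3, 0xee, 0x1a, 0x52, 0xef, 0xc9, 0xbf, 0x35]

  t0: f3 bf ef 1a ee 52 c9 35
  t1: 35 c9 52 ee 1a ef bf f3
  t2: ee 1a 52 ef c9 bf 35 f3
  t3: f3 ee 1a 52 ef c9 bf 35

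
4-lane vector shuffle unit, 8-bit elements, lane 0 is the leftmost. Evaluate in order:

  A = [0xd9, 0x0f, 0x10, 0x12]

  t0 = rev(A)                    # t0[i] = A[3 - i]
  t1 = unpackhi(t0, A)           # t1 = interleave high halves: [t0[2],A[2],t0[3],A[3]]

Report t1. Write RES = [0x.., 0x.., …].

RES = [0x0f, 0x10, 0xd9, 0x12]

→ t0 |12|10|0f|d9|
→ t1 |0f|10|d9|12|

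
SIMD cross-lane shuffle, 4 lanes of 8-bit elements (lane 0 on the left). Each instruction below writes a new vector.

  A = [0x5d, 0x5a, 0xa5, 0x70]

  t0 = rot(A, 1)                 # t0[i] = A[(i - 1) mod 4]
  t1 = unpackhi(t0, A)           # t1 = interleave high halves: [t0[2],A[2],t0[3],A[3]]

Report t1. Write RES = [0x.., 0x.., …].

RES = [0x5a, 0xa5, 0xa5, 0x70]

→ t0 |70|5d|5a|a5|
→ t1 |5a|a5|a5|70|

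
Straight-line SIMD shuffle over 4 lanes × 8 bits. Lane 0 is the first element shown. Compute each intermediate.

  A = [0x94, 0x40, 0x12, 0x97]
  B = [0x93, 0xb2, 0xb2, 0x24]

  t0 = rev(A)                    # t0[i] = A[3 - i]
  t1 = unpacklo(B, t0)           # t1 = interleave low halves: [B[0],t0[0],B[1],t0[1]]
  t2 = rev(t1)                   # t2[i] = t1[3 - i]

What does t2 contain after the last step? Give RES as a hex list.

→ t0 |97|12|40|94|
→ t1 |93|97|b2|12|
→ t2 |12|b2|97|93|

RES = [ 0x12  0xb2  0x97  0x93 ]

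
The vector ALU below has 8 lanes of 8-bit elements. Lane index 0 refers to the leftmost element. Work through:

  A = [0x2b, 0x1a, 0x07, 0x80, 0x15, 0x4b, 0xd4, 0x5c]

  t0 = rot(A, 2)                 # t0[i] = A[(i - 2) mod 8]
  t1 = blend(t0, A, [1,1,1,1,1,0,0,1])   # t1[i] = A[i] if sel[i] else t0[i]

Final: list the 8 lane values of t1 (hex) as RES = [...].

t0 = [0xd4, 0x5c, 0x2b, 0x1a, 0x07, 0x80, 0x15, 0x4b]
t1 = [0x2b, 0x1a, 0x07, 0x80, 0x15, 0x80, 0x15, 0x5c]

RES = [ 0x2b  0x1a  0x07  0x80  0x15  0x80  0x15  0x5c ]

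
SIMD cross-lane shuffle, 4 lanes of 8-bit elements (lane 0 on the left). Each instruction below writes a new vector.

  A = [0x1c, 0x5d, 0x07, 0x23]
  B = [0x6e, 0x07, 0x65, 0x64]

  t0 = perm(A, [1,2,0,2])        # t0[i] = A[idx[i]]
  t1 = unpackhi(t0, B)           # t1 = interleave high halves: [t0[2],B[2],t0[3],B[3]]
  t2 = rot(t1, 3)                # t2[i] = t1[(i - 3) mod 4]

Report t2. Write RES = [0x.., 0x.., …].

t0 = [0x5d, 0x07, 0x1c, 0x07]
t1 = [0x1c, 0x65, 0x07, 0x64]
t2 = [0x65, 0x07, 0x64, 0x1c]

RES = [ 0x65  0x07  0x64  0x1c ]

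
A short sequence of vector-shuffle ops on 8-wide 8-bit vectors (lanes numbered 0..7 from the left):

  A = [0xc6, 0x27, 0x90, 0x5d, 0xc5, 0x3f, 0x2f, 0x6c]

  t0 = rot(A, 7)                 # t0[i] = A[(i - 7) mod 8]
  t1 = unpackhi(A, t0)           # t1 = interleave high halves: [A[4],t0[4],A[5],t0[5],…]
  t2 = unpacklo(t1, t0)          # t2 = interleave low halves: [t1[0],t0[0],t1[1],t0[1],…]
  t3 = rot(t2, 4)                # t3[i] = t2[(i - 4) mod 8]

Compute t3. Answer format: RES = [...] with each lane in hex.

RES = [0x3f, 0x5d, 0x2f, 0xc5, 0xc5, 0x27, 0x3f, 0x90]

  t0: 27 90 5d c5 3f 2f 6c c6
  t1: c5 3f 3f 2f 2f 6c 6c c6
  t2: c5 27 3f 90 3f 5d 2f c5
  t3: 3f 5d 2f c5 c5 27 3f 90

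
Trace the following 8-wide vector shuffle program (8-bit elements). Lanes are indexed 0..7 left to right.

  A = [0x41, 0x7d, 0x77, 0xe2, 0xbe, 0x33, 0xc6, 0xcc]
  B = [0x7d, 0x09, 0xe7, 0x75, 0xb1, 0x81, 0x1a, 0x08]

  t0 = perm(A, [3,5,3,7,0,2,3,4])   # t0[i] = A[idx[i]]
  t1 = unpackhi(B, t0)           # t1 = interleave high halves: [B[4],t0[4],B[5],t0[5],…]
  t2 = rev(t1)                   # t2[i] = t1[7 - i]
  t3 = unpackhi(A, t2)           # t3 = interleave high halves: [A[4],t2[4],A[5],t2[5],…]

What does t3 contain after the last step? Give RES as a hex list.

RES = [0xbe, 0x77, 0x33, 0x81, 0xc6, 0x41, 0xcc, 0xb1]

  t0: e2 33 e2 cc 41 77 e2 be
  t1: b1 41 81 77 1a e2 08 be
  t2: be 08 e2 1a 77 81 41 b1
  t3: be 77 33 81 c6 41 cc b1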